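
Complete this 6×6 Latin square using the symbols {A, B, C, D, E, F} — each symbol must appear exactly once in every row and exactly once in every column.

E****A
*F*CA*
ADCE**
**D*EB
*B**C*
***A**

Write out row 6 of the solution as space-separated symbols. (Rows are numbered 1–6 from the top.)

D E B A F C

(r1,c2) = C
(r3,c6) = F
(r4,c2) = A
(r4,c4) = F
(r5,c4) = D
(r5,c6) = E
(r6,c2) = E
(r1,c4) = B
(r2,c6) = D
(r3,c5) = B
(r4,c1) = C
(r5,c1) = F
(r5,c3) = A
(r6,c6) = C
(r1,c3) = F
(r1,c5) = D
(r2,c1) = B
(r2,c3) = E
(r6,c1) = D
(r6,c3) = B
(r6,c5) = F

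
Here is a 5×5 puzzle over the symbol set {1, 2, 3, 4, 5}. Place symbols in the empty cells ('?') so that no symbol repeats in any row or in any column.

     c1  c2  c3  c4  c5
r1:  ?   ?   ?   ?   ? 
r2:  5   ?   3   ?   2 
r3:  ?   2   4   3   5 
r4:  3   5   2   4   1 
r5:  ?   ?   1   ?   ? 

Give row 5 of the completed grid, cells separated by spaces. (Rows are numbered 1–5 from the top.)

2 3 1 5 4

row 1 is empty so far; column 3 has {1,2,3,4} — only 5 is left for (r1,c3).
row 2 has {2,3,5}; column 4 has {3,4} — only 1 is left for (r2,c4).
row 3 has {2,3,4,5}; column 1 has {3,5} — only 1 is left for (r3,c1).
row 1 has {5}; column 4 has {1,3,4} — only 2 is left for (r1,c4).
row 2 has {1,2,3,5}; column 2 has {2,5} — only 4 is left for (r2,c2).
row 5 has {1}; column 2 has {2,4,5} — only 3 is left for (r5,c2).
row 5 has {1,3}; column 4 has {1,2,3,4} — only 5 is left for (r5,c4).
row 5 has {1,3,5}; column 5 has {1,2,5} — only 4 is left for (r5,c5).
row 1 has {2,5}; column 1 has {1,3,5} — only 4 is left for (r1,c1).
row 1 has {2,4,5}; column 2 has {2,3,4,5} — only 1 is left for (r1,c2).
row 1 has {1,2,4,5}; column 5 has {1,2,4,5} — only 3 is left for (r1,c5).
row 5 has {1,3,4,5}; column 1 has {1,3,4,5} — only 2 is left for (r5,c1).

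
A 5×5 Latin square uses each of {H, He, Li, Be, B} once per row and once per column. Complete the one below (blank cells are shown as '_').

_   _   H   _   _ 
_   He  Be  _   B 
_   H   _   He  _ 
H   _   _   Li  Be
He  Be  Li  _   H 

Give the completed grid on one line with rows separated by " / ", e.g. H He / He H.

row 2 has {He,Be,B}; column 1 has {H,He} — only Li is left for (r2,c1).
row 2 has {He,Li,Be,B}; column 4 has {He,Li} — only H is left for (r2,c4).
row 3 has {H,He}; column 3 has {H,Li,Be} — only B is left for (r3,c3).
row 3 has {H,He,B}; column 5 has {H,Be,B} — only Li is left for (r3,c5).
row 4 has {H,Li,Be}; column 2 has {H,He,Be} — only B is left for (r4,c2).
row 4 has {H,Li,Be,B}; column 3 has {H,Li,Be,B} — only He is left for (r4,c3).
row 5 has {H,He,Li,Be}; column 4 has {H,He,Li} — only B is left for (r5,c4).
row 1 has {H}; column 2 has {H,He,Be,B} — only Li is left for (r1,c2).
row 1 has {H,Li}; column 4 has {H,He,Li,B} — only Be is left for (r1,c4).
row 1 has {H,Li,Be}; column 5 has {H,Li,Be,B} — only He is left for (r1,c5).
row 3 has {H,He,Li,B}; column 1 has {H,He,Li} — only Be is left for (r3,c1).
row 1 has {H,He,Li,Be}; column 1 has {H,He,Li,Be} — only B is left for (r1,c1).

B Li H Be He / Li He Be H B / Be H B He Li / H B He Li Be / He Be Li B H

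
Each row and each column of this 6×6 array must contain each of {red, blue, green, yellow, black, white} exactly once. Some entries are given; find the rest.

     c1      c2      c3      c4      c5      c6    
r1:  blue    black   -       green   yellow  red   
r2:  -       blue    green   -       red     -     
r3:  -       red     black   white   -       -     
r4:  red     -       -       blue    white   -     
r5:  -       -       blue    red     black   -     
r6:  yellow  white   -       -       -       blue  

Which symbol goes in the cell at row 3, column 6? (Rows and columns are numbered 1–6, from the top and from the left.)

(r1,c3): row 1 has {red,blue,green,yellow,black}; column 3 has {blue,green,black}, so it must be white.
(r3,c1): row 3 has {red,black,white}; column 1 has {red,blue,yellow}, so it must be green.
(r3,c5): row 3 has {red,green,black,white}; column 5 has {red,yellow,black,white}, so it must be blue.
(r3,c6): row 3 has {red,blue,green,black,white}; column 6 has {red,blue}, so it must be yellow.

yellow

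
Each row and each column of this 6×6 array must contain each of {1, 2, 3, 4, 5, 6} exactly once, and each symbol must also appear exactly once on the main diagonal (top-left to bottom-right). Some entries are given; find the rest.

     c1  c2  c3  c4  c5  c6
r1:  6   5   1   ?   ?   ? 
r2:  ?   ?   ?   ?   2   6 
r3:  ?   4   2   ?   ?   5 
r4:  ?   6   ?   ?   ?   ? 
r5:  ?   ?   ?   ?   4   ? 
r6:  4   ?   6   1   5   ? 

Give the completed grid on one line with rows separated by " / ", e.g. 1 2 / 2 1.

6 5 1 2 3 4 / 5 1 3 4 2 6 / 1 4 2 3 6 5 / 3 6 4 5 1 2 / 2 3 5 6 4 1 / 4 2 6 1 5 3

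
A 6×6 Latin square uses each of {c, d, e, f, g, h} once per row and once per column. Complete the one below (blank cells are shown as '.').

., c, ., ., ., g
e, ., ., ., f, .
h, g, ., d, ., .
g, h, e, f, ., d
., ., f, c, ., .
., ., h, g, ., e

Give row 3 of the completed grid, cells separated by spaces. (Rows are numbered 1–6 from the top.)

(r1,c3) = d
(r2,c2) = d
(r2,c4) = h
(r2,c6) = c
(r3,c3) = c
(r3,c5) = e
(r3,c6) = f

h g c d e f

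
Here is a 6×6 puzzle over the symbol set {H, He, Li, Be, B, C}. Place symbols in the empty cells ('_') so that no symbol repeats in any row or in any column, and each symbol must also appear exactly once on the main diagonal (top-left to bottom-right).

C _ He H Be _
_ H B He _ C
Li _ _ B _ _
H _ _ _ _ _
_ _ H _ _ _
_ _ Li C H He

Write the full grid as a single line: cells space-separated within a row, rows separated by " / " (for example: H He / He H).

(r2,c1) = Be
(r2,c5) = Li
(r3,c3) = Be
(r3,c6) = H
(r4,c3) = C
(r4,c4) = Li
(r5,c4) = Be
(r5,c5) = B
(r5,c6) = Li
(r6,c1) = B
(r6,c2) = Be
(r1,c6) = B
(r4,c5) = He
(r4,c6) = Be
(r5,c1) = He
(r5,c2) = C
(r1,c2) = Li
(r3,c2) = He
(r3,c5) = C
(r4,c2) = B

C Li He H Be B / Be H B He Li C / Li He Be B C H / H B C Li He Be / He C H Be B Li / B Be Li C H He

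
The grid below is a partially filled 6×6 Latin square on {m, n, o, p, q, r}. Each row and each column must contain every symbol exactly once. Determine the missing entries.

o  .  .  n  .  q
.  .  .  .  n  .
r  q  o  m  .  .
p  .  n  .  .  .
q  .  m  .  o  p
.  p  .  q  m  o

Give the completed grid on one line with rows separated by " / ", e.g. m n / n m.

(r2,c1) = m
(r2,c6) = r
(r3,c5) = p
(r3,c6) = n
(r4,c6) = m
(r5,c4) = r
(r6,c1) = n
(r6,c3) = r
(r1,c3) = p
(r1,c5) = r
(r2,c2) = o
(r2,c3) = q
(r2,c4) = p
(r4,c2) = r
(r4,c4) = o
(r4,c5) = q
(r5,c2) = n
(r1,c2) = m

o m p n r q / m o q p n r / r q o m p n / p r n o q m / q n m r o p / n p r q m o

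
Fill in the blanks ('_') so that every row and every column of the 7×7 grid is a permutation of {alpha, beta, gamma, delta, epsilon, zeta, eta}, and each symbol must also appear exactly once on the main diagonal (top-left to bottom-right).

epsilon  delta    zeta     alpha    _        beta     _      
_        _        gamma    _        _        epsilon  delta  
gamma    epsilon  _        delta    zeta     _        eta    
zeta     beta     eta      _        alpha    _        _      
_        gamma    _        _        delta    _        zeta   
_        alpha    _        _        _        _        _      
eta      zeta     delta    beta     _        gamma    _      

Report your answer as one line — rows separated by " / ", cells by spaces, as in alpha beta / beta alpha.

epsilon delta zeta alpha eta beta gamma / alpha eta gamma zeta beta epsilon delta / gamma epsilon beta delta zeta alpha eta / zeta beta eta gamma alpha delta epsilon / beta gamma alpha epsilon delta eta zeta / delta alpha epsilon eta gamma zeta beta / eta zeta delta beta epsilon gamma alpha

(r1,c7): row 1 has {alpha,beta,delta,epsilon,zeta}; column 7 has {delta,zeta,eta}, so it must be gamma.
(r2,c2): row 2 has {gamma,delta,epsilon}; column 2 has {alpha,beta,gamma,delta,epsilon,zeta}; the diagonal has {delta,epsilon}, so it must be eta.
(r2,c4): row 2 has {gamma,delta,epsilon,eta}; column 4 has {alpha,beta,delta}, so it must be zeta.
(r2,c5): row 2 has {gamma,delta,epsilon,zeta,eta}; column 5 has {alpha,delta,zeta}, so it must be beta.
(r3,c6): row 3 has {gamma,delta,epsilon,zeta,eta}; column 6 has {beta,gamma,epsilon}, so it must be alpha.
(r4,c4): row 4 has {alpha,beta,zeta,eta}; column 4 has {alpha,beta,delta,zeta}; the diagonal has {delta,epsilon,eta}, so it must be gamma.
(r4,c6): row 4 has {alpha,beta,gamma,zeta,eta}; column 6 has {alpha,beta,gamma,epsilon}, so it must be delta.
(r4,c7): row 4 has {alpha,beta,gamma,delta,zeta,eta}; column 7 has {gamma,delta,zeta,eta}, so it must be epsilon.
(r5,c6): row 5 has {gamma,delta,zeta}; column 6 has {alpha,beta,gamma,delta,epsilon}, so it must be eta.
(r6,c6): row 6 has {alpha}; column 6 has {alpha,beta,gamma,delta,epsilon,eta}; the diagonal has {gamma,delta,epsilon,eta}, so it must be zeta.
(r6,c7): row 6 has {alpha,zeta}; column 7 has {gamma,delta,epsilon,zeta,eta}, so it must be beta.
(r7,c5): row 7 has {beta,gamma,delta,zeta,eta}; column 5 has {alpha,beta,delta,zeta}, so it must be epsilon.
(r7,c7): row 7 has {beta,gamma,delta,epsilon,zeta,eta}; column 7 has {beta,gamma,delta,epsilon,zeta,eta}; the diagonal has {gamma,delta,epsilon,zeta,eta}, so it must be alpha.
(r1,c5): row 1 has {alpha,beta,gamma,delta,epsilon,zeta}; column 5 has {alpha,beta,delta,epsilon,zeta}, so it must be eta.
(r2,c1): row 2 has {beta,gamma,delta,epsilon,zeta,eta}; column 1 has {gamma,epsilon,zeta,eta}, so it must be alpha.
(r3,c3): row 3 has {alpha,gamma,delta,epsilon,zeta,eta}; column 3 has {gamma,delta,zeta,eta}; the diagonal has {alpha,gamma,delta,epsilon,zeta,eta}, so it must be beta.
(r5,c1): row 5 has {gamma,delta,zeta,eta}; column 1 has {alpha,gamma,epsilon,zeta,eta}, so it must be beta.
(r5,c4): row 5 has {beta,gamma,delta,zeta,eta}; column 4 has {alpha,beta,gamma,delta,zeta}, so it must be epsilon.
(r6,c1): row 6 has {alpha,beta,zeta}; column 1 has {alpha,beta,gamma,epsilon,zeta,eta}, so it must be delta.
(r6,c3): row 6 has {alpha,beta,delta,zeta}; column 3 has {beta,gamma,delta,zeta,eta}, so it must be epsilon.
(r6,c4): row 6 has {alpha,beta,delta,epsilon,zeta}; column 4 has {alpha,beta,gamma,delta,epsilon,zeta}, so it must be eta.
(r6,c5): row 6 has {alpha,beta,delta,epsilon,zeta,eta}; column 5 has {alpha,beta,delta,epsilon,zeta,eta}, so it must be gamma.
(r5,c3): row 5 has {beta,gamma,delta,epsilon,zeta,eta}; column 3 has {beta,gamma,delta,epsilon,zeta,eta}, so it must be alpha.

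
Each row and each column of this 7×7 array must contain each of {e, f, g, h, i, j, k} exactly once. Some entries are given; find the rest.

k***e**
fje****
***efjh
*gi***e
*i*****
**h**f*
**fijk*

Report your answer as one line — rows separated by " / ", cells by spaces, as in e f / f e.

k f j h e g i / f j e g h i k / i k g e f j h / j g i f k h e / h i k j g e f / g e h k i f j / e h f i j k g

At row 3, column 2: row 3 has {e,f,h,j}; column 2 has {g,i,j}; that leaves k.
At row 3, column 3: row 3 has {e,f,h,j,k}; column 3 has {e,f,h,i}; that leaves g.
At row 4, column 6: row 4 has {e,g,i}; column 6 has {f,j,k}; that leaves h.
At row 6, column 2: row 6 has {f,h}; column 2 has {g,i,j,k}; that leaves e.
At row 7, column 2: row 7 has {f,i,j,k}; column 2 has {e,g,i,j,k}; that leaves h.
At row 7, column 7: row 7 has {f,h,i,j,k}; column 7 has {e,h}; that leaves g.
At row 1, column 2: row 1 has {e,k}; column 2 has {e,g,h,i,j,k}; that leaves f.
At row 1, column 3: row 1 has {e,f,k}; column 3 has {e,f,g,h,i}; that leaves j.
At row 1, column 7: row 1 has {e,f,j,k}; column 7 has {e,g,h}; that leaves i.
At row 2, column 7: row 2 has {e,f,j}; column 7 has {e,g,h,i}; that leaves k.
At row 3, column 1: row 3 has {e,f,g,h,j,k}; column 1 has {f,k}; that leaves i.
At row 4, column 1: row 4 has {e,g,h,i}; column 1 has {f,i,k}; that leaves j.
At row 4, column 5: row 4 has {e,g,h,i,j}; column 5 has {e,f,j}; that leaves k.
At row 5, column 3: row 5 has {i}; column 3 has {e,f,g,h,i,j}; that leaves k.
At row 6, column 1: row 6 has {e,f,h}; column 1 has {f,i,j,k}; that leaves g.
At row 6, column 5: row 6 has {e,f,g,h}; column 5 has {e,f,j,k}; that leaves i.
At row 6, column 7: row 6 has {e,f,g,h,i}; column 7 has {e,g,h,i,k}; that leaves j.
At row 7, column 1: row 7 has {f,g,h,i,j,k}; column 1 has {f,g,i,j,k}; that leaves e.
At row 1, column 6: row 1 has {e,f,i,j,k}; column 6 has {f,h,j,k}; that leaves g.
At row 2, column 6: row 2 has {e,f,j,k}; column 6 has {f,g,h,j,k}; that leaves i.
At row 4, column 4: row 4 has {e,g,h,i,j,k}; column 4 has {e,i}; that leaves f.
At row 5, column 1: row 5 has {i,k}; column 1 has {e,f,g,i,j,k}; that leaves h.
At row 5, column 5: row 5 has {h,i,k}; column 5 has {e,f,i,j,k}; that leaves g.
At row 5, column 6: row 5 has {g,h,i,k}; column 6 has {f,g,h,i,j,k}; that leaves e.
At row 5, column 7: row 5 has {e,g,h,i,k}; column 7 has {e,g,h,i,j,k}; that leaves f.
At row 6, column 4: row 6 has {e,f,g,h,i,j}; column 4 has {e,f,i}; that leaves k.
At row 1, column 4: row 1 has {e,f,g,i,j,k}; column 4 has {e,f,i,k}; that leaves h.
At row 2, column 4: row 2 has {e,f,i,j,k}; column 4 has {e,f,h,i,k}; that leaves g.
At row 2, column 5: row 2 has {e,f,g,i,j,k}; column 5 has {e,f,g,i,j,k}; that leaves h.
At row 5, column 4: row 5 has {e,f,g,h,i,k}; column 4 has {e,f,g,h,i,k}; that leaves j.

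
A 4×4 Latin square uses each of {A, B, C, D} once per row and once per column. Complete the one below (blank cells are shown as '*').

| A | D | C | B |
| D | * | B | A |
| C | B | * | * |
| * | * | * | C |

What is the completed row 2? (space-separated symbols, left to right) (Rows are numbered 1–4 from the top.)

(r2,c2): row 2 has {A,B,D}; column 2 has {B,D}, so it must be C.

D C B A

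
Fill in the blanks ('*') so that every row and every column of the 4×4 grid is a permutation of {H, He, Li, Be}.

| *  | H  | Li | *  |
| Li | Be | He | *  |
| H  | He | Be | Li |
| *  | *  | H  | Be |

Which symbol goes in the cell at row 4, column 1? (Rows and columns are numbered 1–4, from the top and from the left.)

He

Cell (r1,c4): row 1 has {H,Li}; column 4 has {Li,Be} → He.
Cell (r2,c4): row 2 has {He,Li,Be}; column 4 has {He,Li,Be} → H.
Cell (r4,c1): row 4 has {H,Be}; column 1 has {H,Li} → He.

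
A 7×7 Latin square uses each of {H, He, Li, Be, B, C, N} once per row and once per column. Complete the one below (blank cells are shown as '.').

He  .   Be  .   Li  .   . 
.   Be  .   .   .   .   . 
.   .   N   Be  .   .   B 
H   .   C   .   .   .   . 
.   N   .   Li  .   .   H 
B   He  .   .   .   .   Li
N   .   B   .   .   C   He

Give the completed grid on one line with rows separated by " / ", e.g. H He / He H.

He H Be B Li N C / C Be Li He B H N / Li C N Be H He B / H B C N He Li Be / Be N He Li C B H / B He H C N Be Li / N Li B H Be C He

At row 5, column 3: row 5 has {H,Li,N}; column 3 has {Be,B,C,N}; that leaves He.
At row 6, column 3: row 6 has {He,Li,B}; column 3 has {He,Be,B,C,N}; that leaves H.
At row 7, column 4: row 7 has {He,B,C,N}; column 4 has {Li,Be}; that leaves H.
At row 7, column 5: row 7 has {H,He,B,C,N}; column 5 has {Li}; that leaves Be.
At row 2, column 3: row 2 has {Be}; column 3 has {H,He,Be,B,C,N}; that leaves Li.
At row 7, column 2: row 7 has {H,He,Be,B,C,N}; column 2 has {He,Be,N}; that leaves Li.
At row 2, column 1: row 2 has {Li,Be}; column 1 has {H,He,B,N}; that leaves C.
At row 2, column 7: row 2 has {Li,Be,C}; column 7 has {H,He,Li,B}; that leaves N.
At row 3, column 1: row 3 has {Be,B,N}; column 1 has {H,He,B,C,N}; that leaves Li.
At row 4, column 2: row 4 has {H,C}; column 2 has {He,Li,Be,N}; that leaves B.
At row 4, column 7: row 4 has {H,B,C}; column 7 has {H,He,Li,B,N}; that leaves Be.
At row 5, column 1: row 5 has {H,He,Li,N}; column 1 has {H,He,Li,B,C,N}; that leaves Be.
At row 5, column 6: row 5 has {H,He,Li,Be,N}; column 6 has {C}; that leaves B.
At row 1, column 7: row 1 has {He,Li,Be}; column 7 has {H,He,Li,Be,B,N}; that leaves C.
At row 5, column 5: row 5 has {H,He,Li,Be,B,N}; column 5 has {Li,Be}; that leaves C.
At row 6, column 5: row 6 has {H,He,Li,B}; column 5 has {Li,Be,C}; that leaves N.
At row 6, column 6: row 6 has {H,He,Li,B,N}; column 6 has {B,C}; that leaves Be.
At row 1, column 2: row 1 has {He,Li,Be,C}; column 2 has {He,Li,Be,B,N}; that leaves H.
At row 1, column 6: row 1 has {H,He,Li,Be,C}; column 6 has {Be,B,C}; that leaves N.
At row 3, column 2: row 3 has {Li,Be,B,N}; column 2 has {H,He,Li,Be,B,N}; that leaves C.
At row 4, column 5: row 4 has {H,Be,B,C}; column 5 has {Li,Be,C,N}; that leaves He.
At row 4, column 6: row 4 has {H,He,Be,B,C}; column 6 has {Be,B,C,N}; that leaves Li.
At row 6, column 4: row 6 has {H,He,Li,Be,B,N}; column 4 has {H,Li,Be}; that leaves C.
At row 1, column 4: row 1 has {H,He,Li,Be,C,N}; column 4 has {H,Li,Be,C}; that leaves B.
At row 2, column 4: row 2 has {Li,Be,C,N}; column 4 has {H,Li,Be,B,C}; that leaves He.
At row 2, column 6: row 2 has {He,Li,Be,C,N}; column 6 has {Li,Be,B,C,N}; that leaves H.
At row 3, column 5: row 3 has {Li,Be,B,C,N}; column 5 has {He,Li,Be,C,N}; that leaves H.
At row 3, column 6: row 3 has {H,Li,Be,B,C,N}; column 6 has {H,Li,Be,B,C,N}; that leaves He.
At row 4, column 4: row 4 has {H,He,Li,Be,B,C}; column 4 has {H,He,Li,Be,B,C}; that leaves N.
At row 2, column 5: row 2 has {H,He,Li,Be,C,N}; column 5 has {H,He,Li,Be,C,N}; that leaves B.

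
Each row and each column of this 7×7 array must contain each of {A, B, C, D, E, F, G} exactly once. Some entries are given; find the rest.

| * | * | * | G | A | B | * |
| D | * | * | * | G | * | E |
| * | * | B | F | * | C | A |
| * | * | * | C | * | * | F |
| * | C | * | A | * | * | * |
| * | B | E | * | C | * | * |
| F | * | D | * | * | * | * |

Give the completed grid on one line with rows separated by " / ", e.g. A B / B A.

C E F G A B D / D F C B G A E / G D B F E C A / B G A C D E F / E C G A F D B / A B E D C F G / F A D E B G C

(r2,c4) = B
(r6,c4) = D
(r6,c7) = G
(r7,c4) = E
(r7,c5) = B
(r7,c7) = C
(r1,c7) = D
(r5,c7) = B
(r6,c1) = A
(r6,c6) = F
(r2,c6) = A
(r7,c6) = G
(r2,c2) = F
(r2,c3) = C
(r7,c2) = A
(r1,c2) = E
(r1,c3) = F
(r5,c3) = G
(r1,c1) = C
(r4,c3) = A
(r5,c1) = E
(r5,c6) = D
(r3,c1) = G
(r3,c2) = D
(r3,c5) = E
(r4,c1) = B
(r4,c2) = G
(r4,c5) = D
(r4,c6) = E
(r5,c5) = F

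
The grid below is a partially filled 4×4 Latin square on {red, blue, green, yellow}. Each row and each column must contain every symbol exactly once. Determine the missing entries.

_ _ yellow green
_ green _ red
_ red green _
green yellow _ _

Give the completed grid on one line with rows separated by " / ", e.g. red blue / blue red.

red blue yellow green / yellow green blue red / blue red green yellow / green yellow red blue

(r1,c2): row 1 has {green,yellow}; column 2 has {red,green,yellow}, so it must be blue.
(r2,c3): row 2 has {red,green}; column 3 has {green,yellow}, so it must be blue.
(r4,c3): row 4 has {green,yellow}; column 3 has {blue,green,yellow}, so it must be red.
(r4,c4): row 4 has {red,green,yellow}; column 4 has {red,green}, so it must be blue.
(r1,c1): row 1 has {blue,green,yellow}; column 1 has {green}, so it must be red.
(r2,c1): row 2 has {red,blue,green}; column 1 has {red,green}, so it must be yellow.
(r3,c1): row 3 has {red,green}; column 1 has {red,green,yellow}, so it must be blue.
(r3,c4): row 3 has {red,blue,green}; column 4 has {red,blue,green}, so it must be yellow.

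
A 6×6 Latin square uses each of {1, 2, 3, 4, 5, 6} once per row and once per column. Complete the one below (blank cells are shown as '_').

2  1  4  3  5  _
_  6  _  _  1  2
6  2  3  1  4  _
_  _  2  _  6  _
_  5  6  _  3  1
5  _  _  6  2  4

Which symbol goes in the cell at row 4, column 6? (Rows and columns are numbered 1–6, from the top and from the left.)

3

(r1,c6) = 6
(r2,c3) = 5
(r2,c4) = 4
(r3,c6) = 5
(r4,c4) = 5
(r4,c6) = 3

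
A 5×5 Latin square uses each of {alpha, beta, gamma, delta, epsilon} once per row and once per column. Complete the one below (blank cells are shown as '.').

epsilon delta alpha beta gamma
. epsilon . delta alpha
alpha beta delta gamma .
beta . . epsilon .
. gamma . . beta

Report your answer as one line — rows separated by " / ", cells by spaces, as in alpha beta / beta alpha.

epsilon delta alpha beta gamma / gamma epsilon beta delta alpha / alpha beta delta gamma epsilon / beta alpha gamma epsilon delta / delta gamma epsilon alpha beta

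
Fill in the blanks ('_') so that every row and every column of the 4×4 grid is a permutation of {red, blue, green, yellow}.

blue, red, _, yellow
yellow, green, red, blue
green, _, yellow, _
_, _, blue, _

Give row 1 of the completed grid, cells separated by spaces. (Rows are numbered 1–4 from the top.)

blue red green yellow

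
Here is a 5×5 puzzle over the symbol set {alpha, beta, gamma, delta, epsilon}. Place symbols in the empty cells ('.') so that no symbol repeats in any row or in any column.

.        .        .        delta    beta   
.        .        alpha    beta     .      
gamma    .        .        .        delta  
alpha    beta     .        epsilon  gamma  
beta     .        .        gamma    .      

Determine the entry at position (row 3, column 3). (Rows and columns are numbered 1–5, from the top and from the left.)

(r1,c1) = epsilon
(r1,c3) = gamma
(r2,c1) = delta
(r2,c5) = epsilon
(r3,c4) = alpha
(r4,c3) = delta
(r5,c3) = epsilon
(r5,c5) = alpha
(r1,c2) = alpha
(r2,c2) = gamma
(r3,c2) = epsilon
(r3,c3) = beta

beta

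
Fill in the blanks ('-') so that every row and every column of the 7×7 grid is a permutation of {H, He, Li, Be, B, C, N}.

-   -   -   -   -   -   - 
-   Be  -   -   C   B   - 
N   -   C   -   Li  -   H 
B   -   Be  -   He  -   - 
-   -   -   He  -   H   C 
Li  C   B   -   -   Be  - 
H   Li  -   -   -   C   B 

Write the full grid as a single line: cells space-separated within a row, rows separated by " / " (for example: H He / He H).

(r2,c1): row 2 has {Be,B,C}; column 1 has {H,Li,B,N}, so it must be He.
(r3,c6): row 3 has {H,Li,C,N}; column 6 has {H,Be,B,C}, so it must be He.
(r5,c1): row 5 has {H,He,C}; column 1 has {H,He,Li,B,N}, so it must be Be.
(r1,c1): row 1 is empty so far; column 1 has {H,He,Li,Be,B,N}, so it must be C.
(r3,c2): row 3 has {H,He,Li,C,N}; column 2 has {Li,Be,C}, so it must be B.
(r3,c4): row 3 has {H,He,Li,B,C,N}; column 4 has {He}, so it must be Be.
(r5,c2): row 5 has {H,He,Be,C}; column 2 has {Li,Be,B,C}, so it must be N.
(r5,c3): row 5 has {H,He,Be,C,N}; column 3 has {Be,B,C}, so it must be Li.
(r5,c5): row 5 has {H,He,Li,Be,C,N}; column 5 has {He,Li,C}, so it must be B.
(r7,c4): row 7 has {H,Li,B,C}; column 4 has {He,Be}, so it must be N.
(r7,c5): row 7 has {H,Li,B,C,N}; column 5 has {He,Li,B,C}, so it must be Be.
(r4,c2): row 4 has {He,Be,B}; column 2 has {Li,Be,B,C,N}, so it must be H.
(r6,c4): row 6 has {Li,Be,B,C}; column 4 has {He,Be,N}, so it must be H.
(r6,c5): row 6 has {H,Li,Be,B,C}; column 5 has {He,Li,Be,B,C}, so it must be N.
(r6,c7): row 6 has {H,Li,Be,B,C,N}; column 7 has {H,B,C}, so it must be He.
(r7,c3): row 7 has {H,Li,Be,B,C,N}; column 3 has {Li,Be,B,C}, so it must be He.
(r1,c2): row 1 has {C}; column 2 has {H,Li,Be,B,C,N}, so it must be He.
(r1,c5): row 1 has {He,C}; column 5 has {He,Li,Be,B,C,N}, so it must be H.
(r2,c4): row 2 has {He,Be,B,C}; column 4 has {H,He,Be,N}, so it must be Li.
(r2,c7): row 2 has {He,Li,Be,B,C}; column 7 has {H,He,B,C}, so it must be N.
(r4,c4): row 4 has {H,He,Be,B}; column 4 has {H,He,Li,Be,N}, so it must be C.
(r4,c7): row 4 has {H,He,Be,B,C}; column 7 has {H,He,B,C,N}, so it must be Li.
(r1,c3): row 1 has {H,He,C}; column 3 has {He,Li,Be,B,C}, so it must be N.
(r1,c4): row 1 has {H,He,C,N}; column 4 has {H,He,Li,Be,C,N}, so it must be B.
(r1,c6): row 1 has {H,He,B,C,N}; column 6 has {H,He,Be,B,C}, so it must be Li.
(r1,c7): row 1 has {H,He,Li,B,C,N}; column 7 has {H,He,Li,B,C,N}, so it must be Be.
(r2,c3): row 2 has {He,Li,Be,B,C,N}; column 3 has {He,Li,Be,B,C,N}, so it must be H.
(r4,c6): row 4 has {H,He,Li,Be,B,C}; column 6 has {H,He,Li,Be,B,C}, so it must be N.

C He N B H Li Be / He Be H Li C B N / N B C Be Li He H / B H Be C He N Li / Be N Li He B H C / Li C B H N Be He / H Li He N Be C B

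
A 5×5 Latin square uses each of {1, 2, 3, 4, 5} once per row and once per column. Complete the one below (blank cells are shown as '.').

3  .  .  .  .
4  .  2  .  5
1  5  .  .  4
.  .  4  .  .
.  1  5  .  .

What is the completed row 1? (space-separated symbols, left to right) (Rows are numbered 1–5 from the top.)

(r1,c3) = 1
(r1,c5) = 2
(r2,c2) = 3
(r2,c4) = 1
(r3,c3) = 3
(r3,c4) = 2
(r4,c2) = 2
(r5,c1) = 2
(r5,c5) = 3
(r1,c2) = 4
(r1,c4) = 5

3 4 1 5 2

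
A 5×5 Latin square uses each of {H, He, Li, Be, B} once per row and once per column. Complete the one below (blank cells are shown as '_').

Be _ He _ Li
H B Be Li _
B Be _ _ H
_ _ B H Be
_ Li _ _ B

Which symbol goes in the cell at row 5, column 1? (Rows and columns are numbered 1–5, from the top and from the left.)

He

(r1,c2): row 1 has {He,Li,Be}; column 2 has {Li,Be,B}, so it must be H.
(r1,c4): row 1 has {H,He,Li,Be}; column 4 has {H,Li}, so it must be B.
(r2,c5): row 2 has {H,Li,Be,B}; column 5 has {H,Li,Be,B}, so it must be He.
(r3,c3): row 3 has {H,Be,B}; column 3 has {He,Be,B}, so it must be Li.
(r3,c4): row 3 has {H,Li,Be,B}; column 4 has {H,Li,B}, so it must be He.
(r4,c2): row 4 has {H,Be,B}; column 2 has {H,Li,Be,B}, so it must be He.
(r5,c1): row 5 has {Li,B}; column 1 has {H,Be,B}, so it must be He.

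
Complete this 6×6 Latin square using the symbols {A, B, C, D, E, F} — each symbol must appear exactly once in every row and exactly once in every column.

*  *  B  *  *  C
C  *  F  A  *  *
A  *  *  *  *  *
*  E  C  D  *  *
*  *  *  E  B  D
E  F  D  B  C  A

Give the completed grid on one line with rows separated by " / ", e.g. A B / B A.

D A B F E C / C B F A D E / A D E C F B / B E C D A F / F C A E B D / E F D B C A

(r1,c4) = F
(r3,c3) = E
(r3,c4) = C
(r5,c1) = F
(r5,c3) = A
(r1,c1) = D
(r1,c2) = A
(r1,c5) = E
(r2,c5) = D
(r3,c5) = F
(r3,c6) = B
(r4,c1) = B
(r4,c5) = A
(r4,c6) = F
(r5,c2) = C
(r2,c2) = B
(r2,c6) = E
(r3,c2) = D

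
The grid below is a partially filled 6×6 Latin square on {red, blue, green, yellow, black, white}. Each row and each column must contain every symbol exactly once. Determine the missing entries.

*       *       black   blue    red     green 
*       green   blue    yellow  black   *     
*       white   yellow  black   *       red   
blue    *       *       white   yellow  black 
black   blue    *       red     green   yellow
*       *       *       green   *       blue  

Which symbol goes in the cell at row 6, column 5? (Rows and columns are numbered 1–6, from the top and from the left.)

white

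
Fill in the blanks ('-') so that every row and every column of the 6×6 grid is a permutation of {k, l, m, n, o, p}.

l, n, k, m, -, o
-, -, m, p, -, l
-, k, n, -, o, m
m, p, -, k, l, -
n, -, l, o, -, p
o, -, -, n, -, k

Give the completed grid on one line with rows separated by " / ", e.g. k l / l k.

At row 1, column 5: row 1 has {k,l,m,n,o}; column 5 has {l,o}; that leaves p.
At row 2, column 1: row 2 has {l,m,p}; column 1 has {l,m,n,o}; that leaves k.
At row 2, column 2: row 2 has {k,l,m,p}; column 2 has {k,n,p}; that leaves o.
At row 2, column 5: row 2 has {k,l,m,o,p}; column 5 has {l,o,p}; that leaves n.
At row 3, column 1: row 3 has {k,m,n,o}; column 1 has {k,l,m,n,o}; that leaves p.
At row 3, column 4: row 3 has {k,m,n,o,p}; column 4 has {k,m,n,o,p}; that leaves l.
At row 4, column 3: row 4 has {k,l,m,p}; column 3 has {k,l,m,n}; that leaves o.
At row 4, column 6: row 4 has {k,l,m,o,p}; column 6 has {k,l,m,o,p}; that leaves n.
At row 5, column 2: row 5 has {l,n,o,p}; column 2 has {k,n,o,p}; that leaves m.
At row 5, column 5: row 5 has {l,m,n,o,p}; column 5 has {l,n,o,p}; that leaves k.
At row 6, column 2: row 6 has {k,n,o}; column 2 has {k,m,n,o,p}; that leaves l.
At row 6, column 3: row 6 has {k,l,n,o}; column 3 has {k,l,m,n,o}; that leaves p.
At row 6, column 5: row 6 has {k,l,n,o,p}; column 5 has {k,l,n,o,p}; that leaves m.

l n k m p o / k o m p n l / p k n l o m / m p o k l n / n m l o k p / o l p n m k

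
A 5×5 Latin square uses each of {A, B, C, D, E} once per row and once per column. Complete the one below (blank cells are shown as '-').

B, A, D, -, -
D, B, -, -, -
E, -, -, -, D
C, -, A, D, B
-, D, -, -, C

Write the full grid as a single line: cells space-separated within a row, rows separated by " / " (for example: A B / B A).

B A D C E / D B C E A / E C B A D / C E A D B / A D E B C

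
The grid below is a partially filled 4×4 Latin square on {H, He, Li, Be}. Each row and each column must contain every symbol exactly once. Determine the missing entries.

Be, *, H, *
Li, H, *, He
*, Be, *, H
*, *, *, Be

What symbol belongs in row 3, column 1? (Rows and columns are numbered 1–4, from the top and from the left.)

He

(r1,c4) = Li
(r2,c3) = Be
(r3,c1) = He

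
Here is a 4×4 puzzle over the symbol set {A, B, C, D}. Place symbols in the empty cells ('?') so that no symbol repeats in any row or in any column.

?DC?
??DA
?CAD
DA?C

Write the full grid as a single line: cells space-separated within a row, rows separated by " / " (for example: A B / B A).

A D C B / C B D A / B C A D / D A B C

row 1 has {C,D}; column 4 has {A,C,D} — only B is left for (r1,c4).
row 2 has {A,D}; column 2 has {A,C,D} — only B is left for (r2,c2).
row 3 has {A,C,D}; column 1 has {D} — only B is left for (r3,c1).
row 4 has {A,C,D}; column 3 has {A,C,D} — only B is left for (r4,c3).
row 1 has {B,C,D}; column 1 has {B,D} — only A is left for (r1,c1).
row 2 has {A,B,D}; column 1 has {A,B,D} — only C is left for (r2,c1).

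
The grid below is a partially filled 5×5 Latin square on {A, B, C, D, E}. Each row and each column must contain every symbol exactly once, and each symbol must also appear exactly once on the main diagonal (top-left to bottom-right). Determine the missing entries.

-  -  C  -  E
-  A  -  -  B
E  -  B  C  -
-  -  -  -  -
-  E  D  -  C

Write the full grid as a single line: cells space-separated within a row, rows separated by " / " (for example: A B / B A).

(r1,c1) = D
(r1,c2) = B
(r1,c4) = A
(r2,c1) = C
(r2,c3) = E
(r2,c4) = D
(r3,c2) = D
(r3,c5) = A
(r4,c2) = C
(r4,c3) = A
(r4,c4) = E
(r4,c5) = D
(r5,c4) = B
(r4,c1) = B
(r5,c1) = A

D B C A E / C A E D B / E D B C A / B C A E D / A E D B C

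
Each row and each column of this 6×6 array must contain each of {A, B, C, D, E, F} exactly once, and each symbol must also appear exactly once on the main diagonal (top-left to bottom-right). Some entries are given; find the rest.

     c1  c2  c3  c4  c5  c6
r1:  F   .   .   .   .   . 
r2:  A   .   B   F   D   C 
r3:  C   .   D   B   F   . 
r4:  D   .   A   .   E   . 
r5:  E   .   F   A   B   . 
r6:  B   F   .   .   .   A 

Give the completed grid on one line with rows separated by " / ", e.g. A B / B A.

F D C E A B / A E B F D C / C A D B F E / D B A C E F / E C F A B D / B F E D C A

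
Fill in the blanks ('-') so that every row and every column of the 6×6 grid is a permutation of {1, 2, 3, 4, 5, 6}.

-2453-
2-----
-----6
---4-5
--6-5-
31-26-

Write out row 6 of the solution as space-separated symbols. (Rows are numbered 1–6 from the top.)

3 1 5 2 6 4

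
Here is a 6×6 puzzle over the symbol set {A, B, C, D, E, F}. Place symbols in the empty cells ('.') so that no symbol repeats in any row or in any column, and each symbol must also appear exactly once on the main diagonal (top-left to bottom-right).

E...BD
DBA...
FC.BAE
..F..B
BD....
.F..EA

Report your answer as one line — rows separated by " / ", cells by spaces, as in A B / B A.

row 1 has {B,D,E}; column 2 has {B,C,D,F} — only A is left for (r1,c2).
row 1 has {A,B,D,E}; column 3 has {A,F} — only C is left for (r1,c3).
row 1 has {A,B,C,D,E}; column 4 has {B} — only F is left for (r1,c4).
row 3 has {A,B,C,E,F}; column 3 has {A,C,F}; the diagonal has {A,B,E} — only D is left for (r3,c3).
row 4 has {B,F}; column 2 has {A,B,C,D,F} — only E is left for (r4,c2).
row 4 has {B,E,F}; column 4 has {B,F}; the diagonal has {A,B,D,E} — only C is left for (r4,c4).
row 4 has {B,C,E,F}; column 5 has {A,B,E} — only D is left for (r4,c5).
row 5 has {B,D}; column 3 has {A,C,D,F} — only E is left for (r5,c3).
row 5 has {B,D,E}; column 4 has {B,C,F} — only A is left for (r5,c4).
row 5 has {A,B,D,E}; column 5 has {A,B,D,E}; the diagonal has {A,B,C,D,E} — only F is left for (r5,c5).
row 5 has {A,B,D,E,F}; column 6 has {A,B,D,E} — only C is left for (r5,c6).
row 6 has {A,E,F}; column 1 has {B,D,E,F} — only C is left for (r6,c1).
row 6 has {A,C,E,F}; column 3 has {A,C,D,E,F} — only B is left for (r6,c3).
row 6 has {A,B,C,E,F}; column 4 has {A,B,C,F} — only D is left for (r6,c4).
row 2 has {A,B,D}; column 4 has {A,B,C,D,F} — only E is left for (r2,c4).
row 2 has {A,B,D,E}; column 5 has {A,B,D,E,F} — only C is left for (r2,c5).
row 2 has {A,B,C,D,E}; column 6 has {A,B,C,D,E} — only F is left for (r2,c6).
row 4 has {B,C,D,E,F}; column 1 has {B,C,D,E,F} — only A is left for (r4,c1).

E A C F B D / D B A E C F / F C D B A E / A E F C D B / B D E A F C / C F B D E A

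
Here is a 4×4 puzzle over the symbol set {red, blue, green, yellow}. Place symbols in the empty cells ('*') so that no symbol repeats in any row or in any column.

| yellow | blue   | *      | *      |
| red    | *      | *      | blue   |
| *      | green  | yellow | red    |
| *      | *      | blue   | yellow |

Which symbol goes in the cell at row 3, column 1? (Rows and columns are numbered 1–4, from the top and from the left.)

blue

(r1,c4) = green
(r2,c2) = yellow
(r2,c3) = green
(r3,c1) = blue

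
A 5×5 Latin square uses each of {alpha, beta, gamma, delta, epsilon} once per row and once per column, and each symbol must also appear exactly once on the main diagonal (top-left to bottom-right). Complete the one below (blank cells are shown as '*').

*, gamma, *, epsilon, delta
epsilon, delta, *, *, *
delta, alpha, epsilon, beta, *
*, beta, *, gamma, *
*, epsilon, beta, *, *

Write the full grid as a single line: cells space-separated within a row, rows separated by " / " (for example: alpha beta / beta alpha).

beta gamma alpha epsilon delta / epsilon delta gamma alpha beta / delta alpha epsilon beta gamma / alpha beta delta gamma epsilon / gamma epsilon beta delta alpha

Cell (r1,c3): row 1 has {gamma,delta,epsilon}; column 3 has {beta,epsilon} → alpha.
Cell (r2,c3): row 2 has {delta,epsilon}; column 3 has {alpha,beta,epsilon} → gamma.
Cell (r2,c4): row 2 has {gamma,delta,epsilon}; column 4 has {beta,gamma,epsilon} → alpha.
Cell (r2,c5): row 2 has {alpha,gamma,delta,epsilon}; column 5 has {delta} → beta.
Cell (r3,c5): row 3 has {alpha,beta,delta,epsilon}; column 5 has {beta,delta} → gamma.
Cell (r4,c1): row 4 has {beta,gamma}; column 1 has {delta,epsilon} → alpha.
Cell (r4,c3): row 4 has {alpha,beta,gamma}; column 3 has {alpha,beta,gamma,epsilon} → delta.
Cell (r4,c5): row 4 has {alpha,beta,gamma,delta}; column 5 has {beta,gamma,delta} → epsilon.
Cell (r5,c1): row 5 has {beta,epsilon}; column 1 has {alpha,delta,epsilon} → gamma.
Cell (r5,c4): row 5 has {beta,gamma,epsilon}; column 4 has {alpha,beta,gamma,epsilon} → delta.
Cell (r5,c5): row 5 has {beta,gamma,delta,epsilon}; column 5 has {beta,gamma,delta,epsilon}; the diagonal has {gamma,delta,epsilon} → alpha.
Cell (r1,c1): row 1 has {alpha,gamma,delta,epsilon}; column 1 has {alpha,gamma,delta,epsilon}; the diagonal has {alpha,gamma,delta,epsilon} → beta.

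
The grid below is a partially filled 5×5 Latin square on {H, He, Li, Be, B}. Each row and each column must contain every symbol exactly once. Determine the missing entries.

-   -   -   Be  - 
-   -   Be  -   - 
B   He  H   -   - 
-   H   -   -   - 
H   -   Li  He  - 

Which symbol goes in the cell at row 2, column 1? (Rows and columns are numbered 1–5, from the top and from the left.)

(r3,c4): row 3 has {H,He,B}; column 4 has {He,Be}, so it must be Li.
(r3,c5): row 3 has {H,He,Li,B}; column 5 is empty so far, so it must be Be.
(r4,c4): row 4 has {H}; column 4 has {He,Li,Be}, so it must be B.
(r5,c5): row 5 has {H,He,Li}; column 5 has {Be}, so it must be B.
(r2,c4): row 2 has {Be}; column 4 has {He,Li,Be,B}, so it must be H.
(r4,c3): row 4 has {H,B}; column 3 has {H,Li,Be}, so it must be He.
(r4,c5): row 4 has {H,He,B}; column 5 has {Be,B}, so it must be Li.
(r5,c2): row 5 has {H,He,Li,B}; column 2 has {H,He}, so it must be Be.
(r1,c3): row 1 has {Be}; column 3 has {H,He,Li,Be}, so it must be B.
(r2,c5): row 2 has {H,Be}; column 5 has {Li,Be,B}, so it must be He.
(r4,c1): row 4 has {H,He,Li,B}; column 1 has {H,B}, so it must be Be.
(r1,c2): row 1 has {Be,B}; column 2 has {H,He,Be}, so it must be Li.
(r1,c5): row 1 has {Li,Be,B}; column 5 has {He,Li,Be,B}, so it must be H.
(r2,c1): row 2 has {H,He,Be}; column 1 has {H,Be,B}, so it must be Li.

Li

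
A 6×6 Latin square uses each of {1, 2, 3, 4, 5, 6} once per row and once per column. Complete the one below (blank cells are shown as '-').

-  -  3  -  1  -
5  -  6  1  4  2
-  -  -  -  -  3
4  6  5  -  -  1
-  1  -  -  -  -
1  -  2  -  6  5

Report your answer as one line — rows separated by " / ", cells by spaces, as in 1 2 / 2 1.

2 5 3 6 1 4 / 5 3 6 1 4 2 / 6 2 1 4 5 3 / 4 6 5 2 3 1 / 3 1 4 5 2 6 / 1 4 2 3 6 5

(r2,c2) = 3
(r5,c3) = 4
(r5,c6) = 6
(r6,c2) = 4
(r6,c4) = 3
(r1,c6) = 4
(r3,c3) = 1
(r4,c4) = 2
(r4,c5) = 3
(r5,c4) = 5
(r5,c5) = 2
(r1,c4) = 6
(r3,c4) = 4
(r3,c5) = 5
(r5,c1) = 3
(r1,c1) = 2
(r1,c2) = 5
(r3,c1) = 6
(r3,c2) = 2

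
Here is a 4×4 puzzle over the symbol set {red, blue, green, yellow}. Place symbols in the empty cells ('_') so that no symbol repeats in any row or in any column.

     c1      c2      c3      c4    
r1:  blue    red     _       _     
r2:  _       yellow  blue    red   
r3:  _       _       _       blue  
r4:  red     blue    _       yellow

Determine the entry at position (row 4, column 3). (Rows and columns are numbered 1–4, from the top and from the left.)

At row 1, column 4: row 1 has {red,blue}; column 4 has {red,blue,yellow}; that leaves green.
At row 2, column 1: row 2 has {red,blue,yellow}; column 1 has {red,blue}; that leaves green.
At row 3, column 1: row 3 has {blue}; column 1 has {red,blue,green}; that leaves yellow.
At row 3, column 2: row 3 has {blue,yellow}; column 2 has {red,blue,yellow}; that leaves green.
At row 3, column 3: row 3 has {blue,green,yellow}; column 3 has {blue}; that leaves red.
At row 4, column 3: row 4 has {red,blue,yellow}; column 3 has {red,blue}; that leaves green.

green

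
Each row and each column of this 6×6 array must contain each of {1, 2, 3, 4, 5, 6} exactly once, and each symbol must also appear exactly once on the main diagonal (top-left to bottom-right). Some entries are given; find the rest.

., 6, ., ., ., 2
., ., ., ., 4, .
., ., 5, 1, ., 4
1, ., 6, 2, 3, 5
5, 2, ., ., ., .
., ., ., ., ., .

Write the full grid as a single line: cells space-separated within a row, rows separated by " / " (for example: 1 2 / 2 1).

4 6 1 3 5 2 / 3 1 2 5 4 6 / 6 3 5 1 2 4 / 1 4 6 2 3 5 / 5 2 3 4 6 1 / 2 5 4 6 1 3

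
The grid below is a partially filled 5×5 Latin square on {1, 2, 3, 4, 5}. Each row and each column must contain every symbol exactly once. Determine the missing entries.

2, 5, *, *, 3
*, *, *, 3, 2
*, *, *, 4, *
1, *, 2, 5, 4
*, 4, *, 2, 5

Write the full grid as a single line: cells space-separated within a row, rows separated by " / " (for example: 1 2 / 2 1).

(r1,c4) = 1
(r2,c2) = 1
(r3,c5) = 1
(r4,c2) = 3
(r5,c1) = 3
(r5,c3) = 1
(r1,c3) = 4
(r2,c3) = 5
(r3,c1) = 5
(r3,c2) = 2
(r3,c3) = 3
(r2,c1) = 4

2 5 4 1 3 / 4 1 5 3 2 / 5 2 3 4 1 / 1 3 2 5 4 / 3 4 1 2 5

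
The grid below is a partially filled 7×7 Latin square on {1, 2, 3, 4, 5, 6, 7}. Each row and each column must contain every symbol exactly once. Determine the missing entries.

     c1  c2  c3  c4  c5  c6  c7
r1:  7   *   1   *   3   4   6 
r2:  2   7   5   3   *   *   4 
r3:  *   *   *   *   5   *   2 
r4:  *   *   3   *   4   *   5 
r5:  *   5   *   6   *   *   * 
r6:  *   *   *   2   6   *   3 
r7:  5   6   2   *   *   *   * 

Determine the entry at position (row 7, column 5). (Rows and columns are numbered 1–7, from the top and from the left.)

7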